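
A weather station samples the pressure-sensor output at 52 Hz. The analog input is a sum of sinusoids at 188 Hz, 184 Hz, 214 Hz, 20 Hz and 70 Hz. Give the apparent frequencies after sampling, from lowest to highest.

6 Hz, 18 Hz, 20 Hz, 24 Hz

fs/2 = 26 Hz.
188 Hz mod fs = 32 Hz.
32 Hz > fs/2 = 26 Hz, folds to fs − 32 Hz = 20 Hz.
184 Hz mod fs = 28 Hz.
28 Hz > fs/2 = 26 Hz, folds to fs − 28 Hz = 24 Hz.
214 Hz mod fs = 6 Hz.
6 Hz ≤ fs/2 = 26 Hz, appears at 6 Hz.
20 Hz ≤ fs/2 = 26 Hz, passes unchanged.
70 Hz mod fs = 18 Hz.
18 Hz ≤ fs/2 = 26 Hz, appears at 18 Hz.
Distinct values: {6 Hz, 18 Hz, 20 Hz, 24 Hz}.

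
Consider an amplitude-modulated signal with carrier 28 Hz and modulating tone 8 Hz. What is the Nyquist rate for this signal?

72 Hz

AM sidebands sit at fc ± fm = 20 Hz and 36 Hz.
Highest-frequency component: 36 Hz.
Nyquist rate = 2 × 36 Hz = 72 Hz.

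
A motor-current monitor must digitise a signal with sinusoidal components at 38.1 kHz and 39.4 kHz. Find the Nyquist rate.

Highest-frequency component: 39.4 kHz.
Nyquist rate = 2 × 39.4 kHz = 78.8 kHz.

78.8 kHz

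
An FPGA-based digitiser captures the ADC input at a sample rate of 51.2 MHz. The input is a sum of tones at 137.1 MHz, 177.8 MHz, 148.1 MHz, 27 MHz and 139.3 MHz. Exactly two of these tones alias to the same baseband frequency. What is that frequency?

fs/2 = 25.6 MHz.
137.1 MHz mod fs = 34.7 MHz.
34.7 MHz > fs/2 = 25.6 MHz, folds to fs − 34.7 MHz = 16.5 MHz.
177.8 MHz mod fs = 24.2 MHz.
24.2 MHz ≤ fs/2 = 25.6 MHz, appears at 24.2 MHz.
148.1 MHz mod fs = 45.7 MHz.
45.7 MHz > fs/2 = 25.6 MHz, folds to fs − 45.7 MHz = 5.5 MHz.
27 MHz > fs/2 = 25.6 MHz, folds to fs − 27 MHz = 24.2 MHz.
139.3 MHz mod fs = 36.9 MHz.
36.9 MHz > fs/2 = 25.6 MHz, folds to fs − 36.9 MHz = 14.3 MHz.
27 MHz and 177.8 MHz both map to 24.2 MHz.

24.2 MHz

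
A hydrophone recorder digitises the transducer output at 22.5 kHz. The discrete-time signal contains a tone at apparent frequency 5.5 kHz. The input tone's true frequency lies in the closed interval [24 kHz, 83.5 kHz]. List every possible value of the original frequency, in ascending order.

Frequencies that alias to 5.5 kHz are k·fs ± 5.5 kHz for integer k ≥ 0.
k=0: 5.5 kHz.
k=1: 17 kHz, 28 kHz.
k=2: 39.5 kHz, 50.5 kHz.
k=3: 62 kHz, 73 kHz.
k=4: 84.5 kHz, 95.5 kHz.
Within [24 kHz, 83.5 kHz]: 28 kHz, 39.5 kHz, 50.5 kHz, 62 kHz, 73 kHz.

28 kHz, 39.5 kHz, 50.5 kHz, 62 kHz, 73 kHz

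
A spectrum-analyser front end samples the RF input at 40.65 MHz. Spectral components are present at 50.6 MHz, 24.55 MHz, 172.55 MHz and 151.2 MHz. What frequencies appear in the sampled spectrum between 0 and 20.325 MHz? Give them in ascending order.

9.95 MHz, 11.4 MHz, 16.1 MHz

fs/2 = 20.325 MHz.
50.6 MHz mod fs = 9.95 MHz.
9.95 MHz ≤ fs/2 = 20.325 MHz, appears at 9.95 MHz.
24.55 MHz > fs/2 = 20.325 MHz, folds to fs − 24.55 MHz = 16.1 MHz.
172.55 MHz mod fs = 9.95 MHz.
9.95 MHz ≤ fs/2 = 20.325 MHz, appears at 9.95 MHz.
151.2 MHz mod fs = 29.25 MHz.
29.25 MHz > fs/2 = 20.325 MHz, folds to fs − 29.25 MHz = 11.4 MHz.
Distinct values: {9.95 MHz, 11.4 MHz, 16.1 MHz}.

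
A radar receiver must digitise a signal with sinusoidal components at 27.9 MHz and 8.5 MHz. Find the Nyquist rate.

Highest-frequency component: 27.9 MHz.
Nyquist rate = 2 × 27.9 MHz = 55.8 MHz.

55.8 MHz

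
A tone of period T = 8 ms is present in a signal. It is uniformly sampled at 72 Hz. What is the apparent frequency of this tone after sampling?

19 Hz

T = 8 ms → f = 1/T = 125 Hz.
125 Hz mod fs = 53 Hz.
53 Hz > fs/2 = 36 Hz, folds to fs − 53 Hz = 19 Hz.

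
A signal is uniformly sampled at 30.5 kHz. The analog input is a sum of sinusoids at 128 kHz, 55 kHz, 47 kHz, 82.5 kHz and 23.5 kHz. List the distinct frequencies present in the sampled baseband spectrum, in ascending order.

fs/2 = 15.25 kHz.
128 kHz mod fs = 6 kHz.
6 kHz ≤ fs/2 = 15.25 kHz, appears at 6 kHz.
55 kHz mod fs = 24.5 kHz.
24.5 kHz > fs/2 = 15.25 kHz, folds to fs − 24.5 kHz = 6 kHz.
47 kHz mod fs = 16.5 kHz.
16.5 kHz > fs/2 = 15.25 kHz, folds to fs − 16.5 kHz = 14 kHz.
82.5 kHz mod fs = 21.5 kHz.
21.5 kHz > fs/2 = 15.25 kHz, folds to fs − 21.5 kHz = 9 kHz.
23.5 kHz > fs/2 = 15.25 kHz, folds to fs − 23.5 kHz = 7 kHz.
Distinct values: {6 kHz, 7 kHz, 9 kHz, 14 kHz}.

6 kHz, 7 kHz, 9 kHz, 14 kHz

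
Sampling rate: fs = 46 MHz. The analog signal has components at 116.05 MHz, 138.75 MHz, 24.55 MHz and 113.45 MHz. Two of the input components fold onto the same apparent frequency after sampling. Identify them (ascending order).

24.55 MHz, 113.45 MHz

fs/2 = 23 MHz.
116.05 MHz mod fs = 24.05 MHz.
24.05 MHz > fs/2 = 23 MHz, folds to fs − 24.05 MHz = 21.95 MHz.
138.75 MHz mod fs = 0.75 MHz.
0.75 MHz ≤ fs/2 = 23 MHz, appears at 0.75 MHz.
24.55 MHz > fs/2 = 23 MHz, folds to fs − 24.55 MHz = 21.45 MHz.
113.45 MHz mod fs = 21.45 MHz.
21.45 MHz ≤ fs/2 = 23 MHz, appears at 21.45 MHz.
24.55 MHz and 113.45 MHz both map to 21.45 MHz.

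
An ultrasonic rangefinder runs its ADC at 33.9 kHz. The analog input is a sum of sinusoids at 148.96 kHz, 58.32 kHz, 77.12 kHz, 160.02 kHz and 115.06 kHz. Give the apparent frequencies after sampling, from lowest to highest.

9.32 kHz, 9.48 kHz, 13.36 kHz

fs/2 = 16.95 kHz.
148.96 kHz mod fs = 13.36 kHz.
13.36 kHz ≤ fs/2 = 16.95 kHz, appears at 13.36 kHz.
58.32 kHz mod fs = 24.42 kHz.
24.42 kHz > fs/2 = 16.95 kHz, folds to fs − 24.42 kHz = 9.48 kHz.
77.12 kHz mod fs = 9.32 kHz.
9.32 kHz ≤ fs/2 = 16.95 kHz, appears at 9.32 kHz.
160.02 kHz mod fs = 24.42 kHz.
24.42 kHz > fs/2 = 16.95 kHz, folds to fs − 24.42 kHz = 9.48 kHz.
115.06 kHz mod fs = 13.36 kHz.
13.36 kHz ≤ fs/2 = 16.95 kHz, appears at 13.36 kHz.
Distinct values: {9.32 kHz, 9.48 kHz, 13.36 kHz}.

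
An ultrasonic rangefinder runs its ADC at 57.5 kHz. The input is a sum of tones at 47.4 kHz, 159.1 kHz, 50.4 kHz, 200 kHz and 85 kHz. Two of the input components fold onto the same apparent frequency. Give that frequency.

fs/2 = 28.75 kHz.
47.4 kHz > fs/2 = 28.75 kHz, folds to fs − 47.4 kHz = 10.1 kHz.
159.1 kHz mod fs = 44.1 kHz.
44.1 kHz > fs/2 = 28.75 kHz, folds to fs − 44.1 kHz = 13.4 kHz.
50.4 kHz > fs/2 = 28.75 kHz, folds to fs − 50.4 kHz = 7.1 kHz.
200 kHz mod fs = 27.5 kHz.
27.5 kHz ≤ fs/2 = 28.75 kHz, appears at 27.5 kHz.
85 kHz mod fs = 27.5 kHz.
27.5 kHz ≤ fs/2 = 28.75 kHz, appears at 27.5 kHz.
85 kHz and 200 kHz both map to 27.5 kHz.

27.5 kHz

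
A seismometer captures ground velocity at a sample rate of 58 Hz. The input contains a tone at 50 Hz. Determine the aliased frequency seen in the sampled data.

50 Hz > fs/2 = 29 Hz, folds to fs − 50 Hz = 8 Hz.

8 Hz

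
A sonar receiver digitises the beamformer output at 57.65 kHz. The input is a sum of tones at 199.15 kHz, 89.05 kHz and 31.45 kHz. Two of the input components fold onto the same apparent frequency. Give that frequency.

26.2 kHz

fs/2 = 28.825 kHz.
199.15 kHz mod fs = 26.2 kHz.
26.2 kHz ≤ fs/2 = 28.825 kHz, appears at 26.2 kHz.
89.05 kHz mod fs = 31.4 kHz.
31.4 kHz > fs/2 = 28.825 kHz, folds to fs − 31.4 kHz = 26.25 kHz.
31.45 kHz > fs/2 = 28.825 kHz, folds to fs − 31.45 kHz = 26.2 kHz.
31.45 kHz and 199.15 kHz both map to 26.2 kHz.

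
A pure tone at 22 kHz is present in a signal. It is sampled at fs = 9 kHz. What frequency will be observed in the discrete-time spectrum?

22 kHz mod fs = 4 kHz.
4 kHz ≤ fs/2 = 4.5 kHz, appears at 4 kHz.

4 kHz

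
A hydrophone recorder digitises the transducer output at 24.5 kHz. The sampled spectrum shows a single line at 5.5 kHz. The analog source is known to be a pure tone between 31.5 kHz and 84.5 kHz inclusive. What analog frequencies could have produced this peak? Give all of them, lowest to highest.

Frequencies that alias to 5.5 kHz are k·fs ± 5.5 kHz for integer k ≥ 0.
k=0: 5.5 kHz.
k=1: 19 kHz, 30 kHz.
k=2: 43.5 kHz, 54.5 kHz.
k=3: 68 kHz, 79 kHz.
k=4: 92.5 kHz, 103.5 kHz.
Within [31.5 kHz, 84.5 kHz]: 43.5 kHz, 54.5 kHz, 68 kHz, 79 kHz.

43.5 kHz, 54.5 kHz, 68 kHz, 79 kHz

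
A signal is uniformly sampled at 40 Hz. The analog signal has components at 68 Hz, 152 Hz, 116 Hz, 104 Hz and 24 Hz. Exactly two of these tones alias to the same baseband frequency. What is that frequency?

16 Hz

fs/2 = 20 Hz.
68 Hz mod fs = 28 Hz.
28 Hz > fs/2 = 20 Hz, folds to fs − 28 Hz = 12 Hz.
152 Hz mod fs = 32 Hz.
32 Hz > fs/2 = 20 Hz, folds to fs − 32 Hz = 8 Hz.
116 Hz mod fs = 36 Hz.
36 Hz > fs/2 = 20 Hz, folds to fs − 36 Hz = 4 Hz.
104 Hz mod fs = 24 Hz.
24 Hz > fs/2 = 20 Hz, folds to fs − 24 Hz = 16 Hz.
24 Hz > fs/2 = 20 Hz, folds to fs − 24 Hz = 16 Hz.
24 Hz and 104 Hz both map to 16 Hz.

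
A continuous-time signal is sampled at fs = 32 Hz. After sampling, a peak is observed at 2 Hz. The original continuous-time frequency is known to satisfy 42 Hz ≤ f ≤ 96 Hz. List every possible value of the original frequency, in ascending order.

62 Hz, 66 Hz, 94 Hz

Frequencies that alias to 2 Hz are k·fs ± 2 Hz for integer k ≥ 0.
k=0: 2 Hz.
k=1: 30 Hz, 34 Hz.
k=2: 62 Hz, 66 Hz.
k=3: 94 Hz, 98 Hz.
k=4: 126 Hz, 130 Hz.
Within [42 Hz, 96 Hz]: 62 Hz, 66 Hz, 94 Hz.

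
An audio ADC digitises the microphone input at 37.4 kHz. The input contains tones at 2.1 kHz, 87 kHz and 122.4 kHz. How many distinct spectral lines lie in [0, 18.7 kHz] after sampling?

3

fs/2 = 18.7 kHz.
2.1 kHz ≤ fs/2 = 18.7 kHz, passes unchanged.
87 kHz mod fs = 12.2 kHz.
12.2 kHz ≤ fs/2 = 18.7 kHz, appears at 12.2 kHz.
122.4 kHz mod fs = 10.2 kHz.
10.2 kHz ≤ fs/2 = 18.7 kHz, appears at 10.2 kHz.
Distinct values: {2.1 kHz, 10.2 kHz, 12.2 kHz} → 3.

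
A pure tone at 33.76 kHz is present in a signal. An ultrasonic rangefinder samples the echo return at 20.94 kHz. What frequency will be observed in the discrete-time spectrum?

8.12 kHz

33.76 kHz mod fs = 12.82 kHz.
12.82 kHz > fs/2 = 10.47 kHz, folds to fs − 12.82 kHz = 8.12 kHz.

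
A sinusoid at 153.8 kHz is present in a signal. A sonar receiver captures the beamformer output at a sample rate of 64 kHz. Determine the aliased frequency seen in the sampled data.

25.8 kHz

153.8 kHz mod fs = 25.8 kHz.
25.8 kHz ≤ fs/2 = 32 kHz, appears at 25.8 kHz.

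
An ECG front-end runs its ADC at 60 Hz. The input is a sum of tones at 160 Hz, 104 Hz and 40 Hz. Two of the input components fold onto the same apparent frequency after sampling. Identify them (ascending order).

fs/2 = 30 Hz.
160 Hz mod fs = 40 Hz.
40 Hz > fs/2 = 30 Hz, folds to fs − 40 Hz = 20 Hz.
104 Hz mod fs = 44 Hz.
44 Hz > fs/2 = 30 Hz, folds to fs − 44 Hz = 16 Hz.
40 Hz > fs/2 = 30 Hz, folds to fs − 40 Hz = 20 Hz.
40 Hz and 160 Hz both map to 20 Hz.

40 Hz, 160 Hz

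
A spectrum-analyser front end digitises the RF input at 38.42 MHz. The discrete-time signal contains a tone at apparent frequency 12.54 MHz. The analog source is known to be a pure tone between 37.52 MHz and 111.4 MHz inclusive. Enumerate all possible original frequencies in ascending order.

50.96 MHz, 64.3 MHz, 89.38 MHz, 102.72 MHz

Frequencies that alias to 12.54 MHz are k·fs ± 12.54 MHz for integer k ≥ 0.
k=0: 12.54 MHz.
k=1: 25.88 MHz, 50.96 MHz.
k=2: 64.3 MHz, 89.38 MHz.
k=3: 102.72 MHz, 127.8 MHz.
k=4: 141.14 MHz, 166.22 MHz.
Within [37.52 MHz, 111.4 MHz]: 50.96 MHz, 64.3 MHz, 89.38 MHz, 102.72 MHz.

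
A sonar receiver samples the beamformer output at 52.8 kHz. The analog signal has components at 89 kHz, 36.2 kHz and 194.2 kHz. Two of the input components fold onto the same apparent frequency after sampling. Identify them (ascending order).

fs/2 = 26.4 kHz.
89 kHz mod fs = 36.2 kHz.
36.2 kHz > fs/2 = 26.4 kHz, folds to fs − 36.2 kHz = 16.6 kHz.
36.2 kHz > fs/2 = 26.4 kHz, folds to fs − 36.2 kHz = 16.6 kHz.
194.2 kHz mod fs = 35.8 kHz.
35.8 kHz > fs/2 = 26.4 kHz, folds to fs − 35.8 kHz = 17 kHz.
36.2 kHz and 89 kHz both map to 16.6 kHz.

36.2 kHz, 89 kHz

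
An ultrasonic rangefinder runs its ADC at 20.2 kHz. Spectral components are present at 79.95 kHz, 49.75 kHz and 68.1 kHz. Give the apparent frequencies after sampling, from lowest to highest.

fs/2 = 10.1 kHz.
79.95 kHz mod fs = 19.35 kHz.
19.35 kHz > fs/2 = 10.1 kHz, folds to fs − 19.35 kHz = 0.85 kHz.
49.75 kHz mod fs = 9.35 kHz.
9.35 kHz ≤ fs/2 = 10.1 kHz, appears at 9.35 kHz.
68.1 kHz mod fs = 7.5 kHz.
7.5 kHz ≤ fs/2 = 10.1 kHz, appears at 7.5 kHz.
Distinct values: {0.85 kHz, 7.5 kHz, 9.35 kHz}.

0.85 kHz, 7.5 kHz, 9.35 kHz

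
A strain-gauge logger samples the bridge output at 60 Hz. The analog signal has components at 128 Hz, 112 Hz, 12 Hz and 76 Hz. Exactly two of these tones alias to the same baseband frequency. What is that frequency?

8 Hz

fs/2 = 30 Hz.
128 Hz mod fs = 8 Hz.
8 Hz ≤ fs/2 = 30 Hz, appears at 8 Hz.
112 Hz mod fs = 52 Hz.
52 Hz > fs/2 = 30 Hz, folds to fs − 52 Hz = 8 Hz.
12 Hz ≤ fs/2 = 30 Hz, passes unchanged.
76 Hz mod fs = 16 Hz.
16 Hz ≤ fs/2 = 30 Hz, appears at 16 Hz.
112 Hz and 128 Hz both map to 8 Hz.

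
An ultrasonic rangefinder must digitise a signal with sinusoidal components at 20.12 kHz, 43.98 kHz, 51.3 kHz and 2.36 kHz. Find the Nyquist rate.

102.6 kHz

Highest-frequency component: 51.3 kHz.
Nyquist rate = 2 × 51.3 kHz = 102.6 kHz.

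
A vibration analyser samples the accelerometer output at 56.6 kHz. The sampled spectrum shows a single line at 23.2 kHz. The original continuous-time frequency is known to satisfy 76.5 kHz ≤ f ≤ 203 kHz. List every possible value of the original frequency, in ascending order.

79.8 kHz, 90 kHz, 136.4 kHz, 146.6 kHz, 193 kHz

Frequencies that alias to 23.2 kHz are k·fs ± 23.2 kHz for integer k ≥ 0.
k=0: 23.2 kHz.
k=1: 33.4 kHz, 79.8 kHz.
k=2: 90 kHz, 136.4 kHz.
k=3: 146.6 kHz, 193 kHz.
k=4: 203.2 kHz, 249.6 kHz.
Within [76.5 kHz, 203 kHz]: 79.8 kHz, 90 kHz, 136.4 kHz, 146.6 kHz, 193 kHz.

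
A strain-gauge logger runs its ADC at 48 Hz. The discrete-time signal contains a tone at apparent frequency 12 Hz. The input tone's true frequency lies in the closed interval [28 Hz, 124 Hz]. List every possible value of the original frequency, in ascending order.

36 Hz, 60 Hz, 84 Hz, 108 Hz

Frequencies that alias to 12 Hz are k·fs ± 12 Hz for integer k ≥ 0.
k=0: 12 Hz.
k=1: 36 Hz, 60 Hz.
k=2: 84 Hz, 108 Hz.
k=3: 132 Hz, 156 Hz.
Within [28 Hz, 124 Hz]: 36 Hz, 60 Hz, 84 Hz, 108 Hz.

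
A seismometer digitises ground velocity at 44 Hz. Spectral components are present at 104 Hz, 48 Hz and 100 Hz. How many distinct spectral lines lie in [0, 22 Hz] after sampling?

3

fs/2 = 22 Hz.
104 Hz mod fs = 16 Hz.
16 Hz ≤ fs/2 = 22 Hz, appears at 16 Hz.
48 Hz mod fs = 4 Hz.
4 Hz ≤ fs/2 = 22 Hz, appears at 4 Hz.
100 Hz mod fs = 12 Hz.
12 Hz ≤ fs/2 = 22 Hz, appears at 12 Hz.
Distinct values: {4 Hz, 12 Hz, 16 Hz} → 3.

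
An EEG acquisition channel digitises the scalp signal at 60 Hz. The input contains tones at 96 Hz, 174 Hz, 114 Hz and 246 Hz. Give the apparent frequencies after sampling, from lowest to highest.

fs/2 = 30 Hz.
96 Hz mod fs = 36 Hz.
36 Hz > fs/2 = 30 Hz, folds to fs − 36 Hz = 24 Hz.
174 Hz mod fs = 54 Hz.
54 Hz > fs/2 = 30 Hz, folds to fs − 54 Hz = 6 Hz.
114 Hz mod fs = 54 Hz.
54 Hz > fs/2 = 30 Hz, folds to fs − 54 Hz = 6 Hz.
246 Hz mod fs = 6 Hz.
6 Hz ≤ fs/2 = 30 Hz, appears at 6 Hz.
Distinct values: {6 Hz, 24 Hz}.

6 Hz, 24 Hz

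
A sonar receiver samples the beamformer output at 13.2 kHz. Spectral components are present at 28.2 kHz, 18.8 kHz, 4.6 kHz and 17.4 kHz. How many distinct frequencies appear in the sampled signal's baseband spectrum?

4

fs/2 = 6.6 kHz.
28.2 kHz mod fs = 1.8 kHz.
1.8 kHz ≤ fs/2 = 6.6 kHz, appears at 1.8 kHz.
18.8 kHz mod fs = 5.6 kHz.
5.6 kHz ≤ fs/2 = 6.6 kHz, appears at 5.6 kHz.
4.6 kHz ≤ fs/2 = 6.6 kHz, passes unchanged.
17.4 kHz mod fs = 4.2 kHz.
4.2 kHz ≤ fs/2 = 6.6 kHz, appears at 4.2 kHz.
Distinct values: {1.8 kHz, 4.2 kHz, 4.6 kHz, 5.6 kHz} → 4.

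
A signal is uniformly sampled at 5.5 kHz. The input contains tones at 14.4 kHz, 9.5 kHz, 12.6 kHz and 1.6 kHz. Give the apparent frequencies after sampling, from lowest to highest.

1.5 kHz, 1.6 kHz, 2.1 kHz

fs/2 = 2.75 kHz.
14.4 kHz mod fs = 3.4 kHz.
3.4 kHz > fs/2 = 2.75 kHz, folds to fs − 3.4 kHz = 2.1 kHz.
9.5 kHz mod fs = 4 kHz.
4 kHz > fs/2 = 2.75 kHz, folds to fs − 4 kHz = 1.5 kHz.
12.6 kHz mod fs = 1.6 kHz.
1.6 kHz ≤ fs/2 = 2.75 kHz, appears at 1.6 kHz.
1.6 kHz ≤ fs/2 = 2.75 kHz, passes unchanged.
Distinct values: {1.5 kHz, 1.6 kHz, 2.1 kHz}.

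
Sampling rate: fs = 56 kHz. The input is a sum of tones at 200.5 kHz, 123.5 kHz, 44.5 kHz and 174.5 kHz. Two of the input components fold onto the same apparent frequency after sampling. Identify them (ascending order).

44.5 kHz, 123.5 kHz

fs/2 = 28 kHz.
200.5 kHz mod fs = 32.5 kHz.
32.5 kHz > fs/2 = 28 kHz, folds to fs − 32.5 kHz = 23.5 kHz.
123.5 kHz mod fs = 11.5 kHz.
11.5 kHz ≤ fs/2 = 28 kHz, appears at 11.5 kHz.
44.5 kHz > fs/2 = 28 kHz, folds to fs − 44.5 kHz = 11.5 kHz.
174.5 kHz mod fs = 6.5 kHz.
6.5 kHz ≤ fs/2 = 28 kHz, appears at 6.5 kHz.
44.5 kHz and 123.5 kHz both map to 11.5 kHz.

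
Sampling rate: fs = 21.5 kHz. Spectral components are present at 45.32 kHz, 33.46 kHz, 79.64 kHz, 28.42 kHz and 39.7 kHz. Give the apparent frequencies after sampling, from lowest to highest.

2.32 kHz, 3.3 kHz, 6.36 kHz, 6.92 kHz, 9.54 kHz

fs/2 = 10.75 kHz.
45.32 kHz mod fs = 2.32 kHz.
2.32 kHz ≤ fs/2 = 10.75 kHz, appears at 2.32 kHz.
33.46 kHz mod fs = 11.96 kHz.
11.96 kHz > fs/2 = 10.75 kHz, folds to fs − 11.96 kHz = 9.54 kHz.
79.64 kHz mod fs = 15.14 kHz.
15.14 kHz > fs/2 = 10.75 kHz, folds to fs − 15.14 kHz = 6.36 kHz.
28.42 kHz mod fs = 6.92 kHz.
6.92 kHz ≤ fs/2 = 10.75 kHz, appears at 6.92 kHz.
39.7 kHz mod fs = 18.2 kHz.
18.2 kHz > fs/2 = 10.75 kHz, folds to fs − 18.2 kHz = 3.3 kHz.
Distinct values: {2.32 kHz, 3.3 kHz, 6.36 kHz, 6.92 kHz, 9.54 kHz}.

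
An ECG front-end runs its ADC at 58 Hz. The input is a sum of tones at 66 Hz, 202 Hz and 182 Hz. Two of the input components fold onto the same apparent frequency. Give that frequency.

8 Hz

fs/2 = 29 Hz.
66 Hz mod fs = 8 Hz.
8 Hz ≤ fs/2 = 29 Hz, appears at 8 Hz.
202 Hz mod fs = 28 Hz.
28 Hz ≤ fs/2 = 29 Hz, appears at 28 Hz.
182 Hz mod fs = 8 Hz.
8 Hz ≤ fs/2 = 29 Hz, appears at 8 Hz.
66 Hz and 182 Hz both map to 8 Hz.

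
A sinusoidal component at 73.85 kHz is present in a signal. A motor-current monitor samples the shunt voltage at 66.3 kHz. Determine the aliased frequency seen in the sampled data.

7.55 kHz

73.85 kHz mod fs = 7.55 kHz.
7.55 kHz ≤ fs/2 = 33.15 kHz, appears at 7.55 kHz.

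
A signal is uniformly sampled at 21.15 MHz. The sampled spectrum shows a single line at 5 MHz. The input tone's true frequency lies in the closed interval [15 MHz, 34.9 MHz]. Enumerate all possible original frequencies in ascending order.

Frequencies that alias to 5 MHz are k·fs ± 5 MHz for integer k ≥ 0.
k=0: 5 MHz.
k=1: 16.15 MHz, 26.15 MHz.
k=2: 37.3 MHz, 47.3 MHz.
Within [15 MHz, 34.9 MHz]: 16.15 MHz, 26.15 MHz.

16.15 MHz, 26.15 MHz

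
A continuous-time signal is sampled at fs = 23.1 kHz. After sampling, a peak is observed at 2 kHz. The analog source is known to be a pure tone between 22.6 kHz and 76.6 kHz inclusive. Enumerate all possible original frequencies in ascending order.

Frequencies that alias to 2 kHz are k·fs ± 2 kHz for integer k ≥ 0.
k=0: 2 kHz.
k=1: 21.1 kHz, 25.1 kHz.
k=2: 44.2 kHz, 48.2 kHz.
k=3: 67.3 kHz, 71.3 kHz.
k=4: 90.4 kHz, 94.4 kHz.
Within [22.6 kHz, 76.6 kHz]: 25.1 kHz, 44.2 kHz, 48.2 kHz, 67.3 kHz, 71.3 kHz.

25.1 kHz, 44.2 kHz, 48.2 kHz, 67.3 kHz, 71.3 kHz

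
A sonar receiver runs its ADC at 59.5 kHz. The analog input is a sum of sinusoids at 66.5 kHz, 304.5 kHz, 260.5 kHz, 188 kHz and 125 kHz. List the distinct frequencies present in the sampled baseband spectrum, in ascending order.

fs/2 = 29.75 kHz.
66.5 kHz mod fs = 7 kHz.
7 kHz ≤ fs/2 = 29.75 kHz, appears at 7 kHz.
304.5 kHz mod fs = 7 kHz.
7 kHz ≤ fs/2 = 29.75 kHz, appears at 7 kHz.
260.5 kHz mod fs = 22.5 kHz.
22.5 kHz ≤ fs/2 = 29.75 kHz, appears at 22.5 kHz.
188 kHz mod fs = 9.5 kHz.
9.5 kHz ≤ fs/2 = 29.75 kHz, appears at 9.5 kHz.
125 kHz mod fs = 6 kHz.
6 kHz ≤ fs/2 = 29.75 kHz, appears at 6 kHz.
Distinct values: {6 kHz, 7 kHz, 9.5 kHz, 22.5 kHz}.

6 kHz, 7 kHz, 9.5 kHz, 22.5 kHz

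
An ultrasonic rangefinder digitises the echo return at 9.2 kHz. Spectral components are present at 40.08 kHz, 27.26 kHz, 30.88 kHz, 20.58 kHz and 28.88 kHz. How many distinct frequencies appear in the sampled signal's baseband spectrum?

fs/2 = 4.6 kHz.
40.08 kHz mod fs = 3.28 kHz.
3.28 kHz ≤ fs/2 = 4.6 kHz, appears at 3.28 kHz.
27.26 kHz mod fs = 8.86 kHz.
8.86 kHz > fs/2 = 4.6 kHz, folds to fs − 8.86 kHz = 0.34 kHz.
30.88 kHz mod fs = 3.28 kHz.
3.28 kHz ≤ fs/2 = 4.6 kHz, appears at 3.28 kHz.
20.58 kHz mod fs = 2.18 kHz.
2.18 kHz ≤ fs/2 = 4.6 kHz, appears at 2.18 kHz.
28.88 kHz mod fs = 1.28 kHz.
1.28 kHz ≤ fs/2 = 4.6 kHz, appears at 1.28 kHz.
Distinct values: {0.34 kHz, 1.28 kHz, 2.18 kHz, 3.28 kHz} → 4.

4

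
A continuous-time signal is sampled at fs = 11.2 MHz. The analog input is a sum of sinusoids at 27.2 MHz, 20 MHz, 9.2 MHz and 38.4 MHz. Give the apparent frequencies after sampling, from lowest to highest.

2 MHz, 2.4 MHz, 4.8 MHz

fs/2 = 5.6 MHz.
27.2 MHz mod fs = 4.8 MHz.
4.8 MHz ≤ fs/2 = 5.6 MHz, appears at 4.8 MHz.
20 MHz mod fs = 8.8 MHz.
8.8 MHz > fs/2 = 5.6 MHz, folds to fs − 8.8 MHz = 2.4 MHz.
9.2 MHz > fs/2 = 5.6 MHz, folds to fs − 9.2 MHz = 2 MHz.
38.4 MHz mod fs = 4.8 MHz.
4.8 MHz ≤ fs/2 = 5.6 MHz, appears at 4.8 MHz.
Distinct values: {2 MHz, 2.4 MHz, 4.8 MHz}.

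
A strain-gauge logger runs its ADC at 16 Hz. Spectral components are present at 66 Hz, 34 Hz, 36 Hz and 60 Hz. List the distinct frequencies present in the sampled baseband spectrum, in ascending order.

2 Hz, 4 Hz

fs/2 = 8 Hz.
66 Hz mod fs = 2 Hz.
2 Hz ≤ fs/2 = 8 Hz, appears at 2 Hz.
34 Hz mod fs = 2 Hz.
2 Hz ≤ fs/2 = 8 Hz, appears at 2 Hz.
36 Hz mod fs = 4 Hz.
4 Hz ≤ fs/2 = 8 Hz, appears at 4 Hz.
60 Hz mod fs = 12 Hz.
12 Hz > fs/2 = 8 Hz, folds to fs − 12 Hz = 4 Hz.
Distinct values: {2 Hz, 4 Hz}.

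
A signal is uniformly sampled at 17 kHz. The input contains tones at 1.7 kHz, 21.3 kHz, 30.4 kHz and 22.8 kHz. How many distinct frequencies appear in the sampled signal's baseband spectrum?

fs/2 = 8.5 kHz.
1.7 kHz ≤ fs/2 = 8.5 kHz, passes unchanged.
21.3 kHz mod fs = 4.3 kHz.
4.3 kHz ≤ fs/2 = 8.5 kHz, appears at 4.3 kHz.
30.4 kHz mod fs = 13.4 kHz.
13.4 kHz > fs/2 = 8.5 kHz, folds to fs − 13.4 kHz = 3.6 kHz.
22.8 kHz mod fs = 5.8 kHz.
5.8 kHz ≤ fs/2 = 8.5 kHz, appears at 5.8 kHz.
Distinct values: {1.7 kHz, 3.6 kHz, 4.3 kHz, 5.8 kHz} → 4.

4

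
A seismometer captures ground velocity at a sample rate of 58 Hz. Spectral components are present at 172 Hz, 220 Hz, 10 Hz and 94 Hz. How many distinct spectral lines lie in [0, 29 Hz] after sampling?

fs/2 = 29 Hz.
172 Hz mod fs = 56 Hz.
56 Hz > fs/2 = 29 Hz, folds to fs − 56 Hz = 2 Hz.
220 Hz mod fs = 46 Hz.
46 Hz > fs/2 = 29 Hz, folds to fs − 46 Hz = 12 Hz.
10 Hz ≤ fs/2 = 29 Hz, passes unchanged.
94 Hz mod fs = 36 Hz.
36 Hz > fs/2 = 29 Hz, folds to fs − 36 Hz = 22 Hz.
Distinct values: {2 Hz, 10 Hz, 12 Hz, 22 Hz} → 4.

4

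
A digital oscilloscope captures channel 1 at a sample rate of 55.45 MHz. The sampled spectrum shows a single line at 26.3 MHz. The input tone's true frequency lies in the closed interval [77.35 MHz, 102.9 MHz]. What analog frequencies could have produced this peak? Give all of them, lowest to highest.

81.75 MHz, 84.6 MHz

Frequencies that alias to 26.3 MHz are k·fs ± 26.3 MHz for integer k ≥ 0.
k=0: 26.3 MHz.
k=1: 29.15 MHz, 81.75 MHz.
k=2: 84.6 MHz, 137.2 MHz.
k=3: 140.05 MHz, 192.65 MHz.
Within [77.35 MHz, 102.9 MHz]: 81.75 MHz, 84.6 MHz.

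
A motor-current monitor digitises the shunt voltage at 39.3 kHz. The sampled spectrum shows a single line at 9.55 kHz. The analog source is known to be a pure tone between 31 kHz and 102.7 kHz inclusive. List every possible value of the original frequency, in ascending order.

Frequencies that alias to 9.55 kHz are k·fs ± 9.55 kHz for integer k ≥ 0.
k=0: 9.55 kHz.
k=1: 29.75 kHz, 48.85 kHz.
k=2: 69.05 kHz, 88.15 kHz.
k=3: 108.35 kHz, 127.45 kHz.
Within [31 kHz, 102.7 kHz]: 48.85 kHz, 69.05 kHz, 88.15 kHz.

48.85 kHz, 69.05 kHz, 88.15 kHz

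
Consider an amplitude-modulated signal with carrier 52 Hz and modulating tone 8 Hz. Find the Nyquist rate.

AM sidebands sit at fc ± fm = 44 Hz and 60 Hz.
Highest-frequency component: 60 Hz.
Nyquist rate = 2 × 60 Hz = 120 Hz.

120 Hz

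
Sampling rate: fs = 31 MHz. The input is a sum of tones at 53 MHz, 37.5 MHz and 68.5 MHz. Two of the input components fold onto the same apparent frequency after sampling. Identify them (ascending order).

37.5 MHz, 68.5 MHz

fs/2 = 15.5 MHz.
53 MHz mod fs = 22 MHz.
22 MHz > fs/2 = 15.5 MHz, folds to fs − 22 MHz = 9 MHz.
37.5 MHz mod fs = 6.5 MHz.
6.5 MHz ≤ fs/2 = 15.5 MHz, appears at 6.5 MHz.
68.5 MHz mod fs = 6.5 MHz.
6.5 MHz ≤ fs/2 = 15.5 MHz, appears at 6.5 MHz.
37.5 MHz and 68.5 MHz both map to 6.5 MHz.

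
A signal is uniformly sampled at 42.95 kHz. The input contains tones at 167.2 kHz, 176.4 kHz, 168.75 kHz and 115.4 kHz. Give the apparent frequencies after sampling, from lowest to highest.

3.05 kHz, 4.6 kHz, 13.45 kHz

fs/2 = 21.475 kHz.
167.2 kHz mod fs = 38.35 kHz.
38.35 kHz > fs/2 = 21.475 kHz, folds to fs − 38.35 kHz = 4.6 kHz.
176.4 kHz mod fs = 4.6 kHz.
4.6 kHz ≤ fs/2 = 21.475 kHz, appears at 4.6 kHz.
168.75 kHz mod fs = 39.9 kHz.
39.9 kHz > fs/2 = 21.475 kHz, folds to fs − 39.9 kHz = 3.05 kHz.
115.4 kHz mod fs = 29.5 kHz.
29.5 kHz > fs/2 = 21.475 kHz, folds to fs − 29.5 kHz = 13.45 kHz.
Distinct values: {3.05 kHz, 4.6 kHz, 13.45 kHz}.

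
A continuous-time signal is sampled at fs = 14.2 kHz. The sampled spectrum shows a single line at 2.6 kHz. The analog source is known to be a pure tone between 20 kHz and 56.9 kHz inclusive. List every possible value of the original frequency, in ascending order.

25.8 kHz, 31 kHz, 40 kHz, 45.2 kHz, 54.2 kHz

Frequencies that alias to 2.6 kHz are k·fs ± 2.6 kHz for integer k ≥ 0.
k=0: 2.6 kHz.
k=1: 11.6 kHz, 16.8 kHz.
k=2: 25.8 kHz, 31 kHz.
k=3: 40 kHz, 45.2 kHz.
k=4: 54.2 kHz, 59.4 kHz.
k=5: 68.4 kHz, 73.6 kHz.
Within [20 kHz, 56.9 kHz]: 25.8 kHz, 31 kHz, 40 kHz, 45.2 kHz, 54.2 kHz.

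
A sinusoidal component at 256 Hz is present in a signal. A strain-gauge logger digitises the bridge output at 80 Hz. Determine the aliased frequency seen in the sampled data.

16 Hz

256 Hz mod fs = 16 Hz.
16 Hz ≤ fs/2 = 40 Hz, appears at 16 Hz.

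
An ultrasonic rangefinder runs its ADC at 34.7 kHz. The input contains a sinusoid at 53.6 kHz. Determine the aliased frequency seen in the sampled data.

15.8 kHz

53.6 kHz mod fs = 18.9 kHz.
18.9 kHz > fs/2 = 17.35 kHz, folds to fs − 18.9 kHz = 15.8 kHz.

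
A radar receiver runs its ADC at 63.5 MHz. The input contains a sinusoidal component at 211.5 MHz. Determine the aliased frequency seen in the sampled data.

211.5 MHz mod fs = 21 MHz.
21 MHz ≤ fs/2 = 31.75 MHz, appears at 21 MHz.

21 MHz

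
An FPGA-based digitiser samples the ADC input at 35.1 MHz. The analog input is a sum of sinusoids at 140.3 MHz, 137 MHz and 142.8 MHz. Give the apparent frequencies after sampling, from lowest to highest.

0.1 MHz, 2.4 MHz, 3.4 MHz

fs/2 = 17.55 MHz.
140.3 MHz mod fs = 35 MHz.
35 MHz > fs/2 = 17.55 MHz, folds to fs − 35 MHz = 0.1 MHz.
137 MHz mod fs = 31.7 MHz.
31.7 MHz > fs/2 = 17.55 MHz, folds to fs − 31.7 MHz = 3.4 MHz.
142.8 MHz mod fs = 2.4 MHz.
2.4 MHz ≤ fs/2 = 17.55 MHz, appears at 2.4 MHz.
Distinct values: {0.1 MHz, 2.4 MHz, 3.4 MHz}.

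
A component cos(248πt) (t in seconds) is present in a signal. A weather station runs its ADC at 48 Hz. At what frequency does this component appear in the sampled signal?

20 Hz

ω = 248π rad/s → f = ω/(2π) = 124 Hz.
124 Hz mod fs = 28 Hz.
28 Hz > fs/2 = 24 Hz, folds to fs − 28 Hz = 20 Hz.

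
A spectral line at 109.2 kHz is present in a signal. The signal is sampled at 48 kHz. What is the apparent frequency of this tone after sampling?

13.2 kHz

109.2 kHz mod fs = 13.2 kHz.
13.2 kHz ≤ fs/2 = 24 kHz, appears at 13.2 kHz.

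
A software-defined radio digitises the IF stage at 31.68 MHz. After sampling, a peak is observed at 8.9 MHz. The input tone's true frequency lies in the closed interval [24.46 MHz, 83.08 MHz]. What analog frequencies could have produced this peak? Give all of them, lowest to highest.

40.58 MHz, 54.46 MHz, 72.26 MHz

Frequencies that alias to 8.9 MHz are k·fs ± 8.9 MHz for integer k ≥ 0.
k=0: 8.9 MHz.
k=1: 22.78 MHz, 40.58 MHz.
k=2: 54.46 MHz, 72.26 MHz.
k=3: 86.14 MHz, 103.94 MHz.
Within [24.46 MHz, 83.08 MHz]: 40.58 MHz, 54.46 MHz, 72.26 MHz.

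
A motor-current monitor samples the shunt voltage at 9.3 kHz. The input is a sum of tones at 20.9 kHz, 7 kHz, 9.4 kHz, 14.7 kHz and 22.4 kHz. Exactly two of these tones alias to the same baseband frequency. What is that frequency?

2.3 kHz

fs/2 = 4.65 kHz.
20.9 kHz mod fs = 2.3 kHz.
2.3 kHz ≤ fs/2 = 4.65 kHz, appears at 2.3 kHz.
7 kHz > fs/2 = 4.65 kHz, folds to fs − 7 kHz = 2.3 kHz.
9.4 kHz mod fs = 0.1 kHz.
0.1 kHz ≤ fs/2 = 4.65 kHz, appears at 0.1 kHz.
14.7 kHz mod fs = 5.4 kHz.
5.4 kHz > fs/2 = 4.65 kHz, folds to fs − 5.4 kHz = 3.9 kHz.
22.4 kHz mod fs = 3.8 kHz.
3.8 kHz ≤ fs/2 = 4.65 kHz, appears at 3.8 kHz.
7 kHz and 20.9 kHz both map to 2.3 kHz.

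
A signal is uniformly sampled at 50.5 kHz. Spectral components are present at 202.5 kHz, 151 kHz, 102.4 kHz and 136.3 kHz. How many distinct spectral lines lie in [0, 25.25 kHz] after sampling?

fs/2 = 25.25 kHz.
202.5 kHz mod fs = 0.5 kHz.
0.5 kHz ≤ fs/2 = 25.25 kHz, appears at 0.5 kHz.
151 kHz mod fs = 50 kHz.
50 kHz > fs/2 = 25.25 kHz, folds to fs − 50 kHz = 0.5 kHz.
102.4 kHz mod fs = 1.4 kHz.
1.4 kHz ≤ fs/2 = 25.25 kHz, appears at 1.4 kHz.
136.3 kHz mod fs = 35.3 kHz.
35.3 kHz > fs/2 = 25.25 kHz, folds to fs − 35.3 kHz = 15.2 kHz.
Distinct values: {0.5 kHz, 1.4 kHz, 15.2 kHz} → 3.

3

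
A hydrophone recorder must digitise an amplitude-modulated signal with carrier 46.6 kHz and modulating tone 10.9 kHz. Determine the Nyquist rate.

115 kHz

AM sidebands sit at fc ± fm = 35.7 kHz and 57.5 kHz.
Highest-frequency component: 57.5 kHz.
Nyquist rate = 2 × 57.5 kHz = 115 kHz.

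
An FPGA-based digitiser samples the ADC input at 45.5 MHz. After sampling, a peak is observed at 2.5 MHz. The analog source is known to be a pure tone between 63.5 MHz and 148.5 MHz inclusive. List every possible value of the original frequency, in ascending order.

Frequencies that alias to 2.5 MHz are k·fs ± 2.5 MHz for integer k ≥ 0.
k=0: 2.5 MHz.
k=1: 43 MHz, 48 MHz.
k=2: 88.5 MHz, 93.5 MHz.
k=3: 134 MHz, 139 MHz.
k=4: 179.5 MHz, 184.5 MHz.
Within [63.5 MHz, 148.5 MHz]: 88.5 MHz, 93.5 MHz, 134 MHz, 139 MHz.

88.5 MHz, 93.5 MHz, 134 MHz, 139 MHz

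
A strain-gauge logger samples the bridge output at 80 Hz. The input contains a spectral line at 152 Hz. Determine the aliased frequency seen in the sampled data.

8 Hz

152 Hz mod fs = 72 Hz.
72 Hz > fs/2 = 40 Hz, folds to fs − 72 Hz = 8 Hz.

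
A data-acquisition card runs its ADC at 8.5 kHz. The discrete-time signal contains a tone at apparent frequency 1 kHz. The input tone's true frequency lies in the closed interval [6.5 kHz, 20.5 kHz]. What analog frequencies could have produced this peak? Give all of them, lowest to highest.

7.5 kHz, 9.5 kHz, 16 kHz, 18 kHz

Frequencies that alias to 1 kHz are k·fs ± 1 kHz for integer k ≥ 0.
k=0: 1 kHz.
k=1: 7.5 kHz, 9.5 kHz.
k=2: 16 kHz, 18 kHz.
k=3: 24.5 kHz, 26.5 kHz.
Within [6.5 kHz, 20.5 kHz]: 7.5 kHz, 9.5 kHz, 16 kHz, 18 kHz.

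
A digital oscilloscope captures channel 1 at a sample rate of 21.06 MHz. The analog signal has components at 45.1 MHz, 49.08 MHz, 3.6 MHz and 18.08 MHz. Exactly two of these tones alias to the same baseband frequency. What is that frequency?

2.98 MHz

fs/2 = 10.53 MHz.
45.1 MHz mod fs = 2.98 MHz.
2.98 MHz ≤ fs/2 = 10.53 MHz, appears at 2.98 MHz.
49.08 MHz mod fs = 6.96 MHz.
6.96 MHz ≤ fs/2 = 10.53 MHz, appears at 6.96 MHz.
3.6 MHz ≤ fs/2 = 10.53 MHz, passes unchanged.
18.08 MHz > fs/2 = 10.53 MHz, folds to fs − 18.08 MHz = 2.98 MHz.
18.08 MHz and 45.1 MHz both map to 2.98 MHz.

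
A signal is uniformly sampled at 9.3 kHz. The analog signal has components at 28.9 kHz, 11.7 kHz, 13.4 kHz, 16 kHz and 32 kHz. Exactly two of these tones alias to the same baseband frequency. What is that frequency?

4.1 kHz

fs/2 = 4.65 kHz.
28.9 kHz mod fs = 1 kHz.
1 kHz ≤ fs/2 = 4.65 kHz, appears at 1 kHz.
11.7 kHz mod fs = 2.4 kHz.
2.4 kHz ≤ fs/2 = 4.65 kHz, appears at 2.4 kHz.
13.4 kHz mod fs = 4.1 kHz.
4.1 kHz ≤ fs/2 = 4.65 kHz, appears at 4.1 kHz.
16 kHz mod fs = 6.7 kHz.
6.7 kHz > fs/2 = 4.65 kHz, folds to fs − 6.7 kHz = 2.6 kHz.
32 kHz mod fs = 4.1 kHz.
4.1 kHz ≤ fs/2 = 4.65 kHz, appears at 4.1 kHz.
13.4 kHz and 32 kHz both map to 4.1 kHz.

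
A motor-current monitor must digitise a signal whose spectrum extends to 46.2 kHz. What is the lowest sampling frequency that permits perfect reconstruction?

92.4 kHz

Nyquist rate = 2 × 46.2 kHz = 92.4 kHz.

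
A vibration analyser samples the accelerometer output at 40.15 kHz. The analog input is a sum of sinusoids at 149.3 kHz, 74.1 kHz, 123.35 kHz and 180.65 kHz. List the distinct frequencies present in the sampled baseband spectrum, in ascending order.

2.9 kHz, 6.2 kHz, 11.3 kHz, 20.05 kHz

fs/2 = 20.075 kHz.
149.3 kHz mod fs = 28.85 kHz.
28.85 kHz > fs/2 = 20.075 kHz, folds to fs − 28.85 kHz = 11.3 kHz.
74.1 kHz mod fs = 33.95 kHz.
33.95 kHz > fs/2 = 20.075 kHz, folds to fs − 33.95 kHz = 6.2 kHz.
123.35 kHz mod fs = 2.9 kHz.
2.9 kHz ≤ fs/2 = 20.075 kHz, appears at 2.9 kHz.
180.65 kHz mod fs = 20.05 kHz.
20.05 kHz ≤ fs/2 = 20.075 kHz, appears at 20.05 kHz.
Distinct values: {2.9 kHz, 6.2 kHz, 11.3 kHz, 20.05 kHz}.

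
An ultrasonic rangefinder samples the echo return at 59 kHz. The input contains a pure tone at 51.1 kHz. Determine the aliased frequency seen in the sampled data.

51.1 kHz > fs/2 = 29.5 kHz, folds to fs − 51.1 kHz = 7.9 kHz.

7.9 kHz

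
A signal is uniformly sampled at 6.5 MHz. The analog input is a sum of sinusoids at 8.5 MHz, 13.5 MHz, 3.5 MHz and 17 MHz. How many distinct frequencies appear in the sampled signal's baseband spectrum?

4

fs/2 = 3.25 MHz.
8.5 MHz mod fs = 2 MHz.
2 MHz ≤ fs/2 = 3.25 MHz, appears at 2 MHz.
13.5 MHz mod fs = 0.5 MHz.
0.5 MHz ≤ fs/2 = 3.25 MHz, appears at 0.5 MHz.
3.5 MHz > fs/2 = 3.25 MHz, folds to fs − 3.5 MHz = 3 MHz.
17 MHz mod fs = 4 MHz.
4 MHz > fs/2 = 3.25 MHz, folds to fs − 4 MHz = 2.5 MHz.
Distinct values: {0.5 MHz, 2 MHz, 2.5 MHz, 3 MHz} → 4.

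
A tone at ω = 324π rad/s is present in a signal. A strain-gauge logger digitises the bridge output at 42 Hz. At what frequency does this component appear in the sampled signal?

ω = 324π rad/s → f = ω/(2π) = 162 Hz.
162 Hz mod fs = 36 Hz.
36 Hz > fs/2 = 21 Hz, folds to fs − 36 Hz = 6 Hz.

6 Hz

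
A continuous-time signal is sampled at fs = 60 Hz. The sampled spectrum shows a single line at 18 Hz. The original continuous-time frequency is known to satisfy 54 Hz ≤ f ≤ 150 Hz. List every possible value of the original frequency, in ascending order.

78 Hz, 102 Hz, 138 Hz

Frequencies that alias to 18 Hz are k·fs ± 18 Hz for integer k ≥ 0.
k=0: 18 Hz.
k=1: 42 Hz, 78 Hz.
k=2: 102 Hz, 138 Hz.
k=3: 162 Hz, 198 Hz.
Within [54 Hz, 150 Hz]: 78 Hz, 102 Hz, 138 Hz.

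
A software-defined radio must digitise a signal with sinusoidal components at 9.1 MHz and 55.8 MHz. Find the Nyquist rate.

Highest-frequency component: 55.8 MHz.
Nyquist rate = 2 × 55.8 MHz = 111.6 MHz.

111.6 MHz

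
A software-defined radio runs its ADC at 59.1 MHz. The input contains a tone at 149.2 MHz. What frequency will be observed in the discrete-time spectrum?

149.2 MHz mod fs = 31 MHz.
31 MHz > fs/2 = 29.55 MHz, folds to fs − 31 MHz = 28.1 MHz.

28.1 MHz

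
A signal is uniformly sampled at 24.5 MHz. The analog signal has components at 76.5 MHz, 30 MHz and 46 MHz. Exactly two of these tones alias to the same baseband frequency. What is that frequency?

fs/2 = 12.25 MHz.
76.5 MHz mod fs = 3 MHz.
3 MHz ≤ fs/2 = 12.25 MHz, appears at 3 MHz.
30 MHz mod fs = 5.5 MHz.
5.5 MHz ≤ fs/2 = 12.25 MHz, appears at 5.5 MHz.
46 MHz mod fs = 21.5 MHz.
21.5 MHz > fs/2 = 12.25 MHz, folds to fs − 21.5 MHz = 3 MHz.
46 MHz and 76.5 MHz both map to 3 MHz.

3 MHz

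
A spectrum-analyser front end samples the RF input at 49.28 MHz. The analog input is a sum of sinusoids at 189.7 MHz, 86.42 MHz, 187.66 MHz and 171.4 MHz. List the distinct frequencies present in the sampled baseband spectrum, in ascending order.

7.42 MHz, 9.46 MHz, 12.14 MHz, 23.56 MHz

fs/2 = 24.64 MHz.
189.7 MHz mod fs = 41.86 MHz.
41.86 MHz > fs/2 = 24.64 MHz, folds to fs − 41.86 MHz = 7.42 MHz.
86.42 MHz mod fs = 37.14 MHz.
37.14 MHz > fs/2 = 24.64 MHz, folds to fs − 37.14 MHz = 12.14 MHz.
187.66 MHz mod fs = 39.82 MHz.
39.82 MHz > fs/2 = 24.64 MHz, folds to fs − 39.82 MHz = 9.46 MHz.
171.4 MHz mod fs = 23.56 MHz.
23.56 MHz ≤ fs/2 = 24.64 MHz, appears at 23.56 MHz.
Distinct values: {7.42 MHz, 9.46 MHz, 12.14 MHz, 23.56 MHz}.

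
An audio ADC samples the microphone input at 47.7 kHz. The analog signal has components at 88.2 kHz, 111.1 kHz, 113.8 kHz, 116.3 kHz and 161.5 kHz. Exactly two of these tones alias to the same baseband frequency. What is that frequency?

18.4 kHz

fs/2 = 23.85 kHz.
88.2 kHz mod fs = 40.5 kHz.
40.5 kHz > fs/2 = 23.85 kHz, folds to fs − 40.5 kHz = 7.2 kHz.
111.1 kHz mod fs = 15.7 kHz.
15.7 kHz ≤ fs/2 = 23.85 kHz, appears at 15.7 kHz.
113.8 kHz mod fs = 18.4 kHz.
18.4 kHz ≤ fs/2 = 23.85 kHz, appears at 18.4 kHz.
116.3 kHz mod fs = 20.9 kHz.
20.9 kHz ≤ fs/2 = 23.85 kHz, appears at 20.9 kHz.
161.5 kHz mod fs = 18.4 kHz.
18.4 kHz ≤ fs/2 = 23.85 kHz, appears at 18.4 kHz.
113.8 kHz and 161.5 kHz both map to 18.4 kHz.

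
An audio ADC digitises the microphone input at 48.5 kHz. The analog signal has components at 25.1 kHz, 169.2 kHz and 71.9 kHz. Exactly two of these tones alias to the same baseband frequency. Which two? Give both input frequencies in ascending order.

fs/2 = 24.25 kHz.
25.1 kHz > fs/2 = 24.25 kHz, folds to fs − 25.1 kHz = 23.4 kHz.
169.2 kHz mod fs = 23.7 kHz.
23.7 kHz ≤ fs/2 = 24.25 kHz, appears at 23.7 kHz.
71.9 kHz mod fs = 23.4 kHz.
23.4 kHz ≤ fs/2 = 24.25 kHz, appears at 23.4 kHz.
25.1 kHz and 71.9 kHz both map to 23.4 kHz.

25.1 kHz, 71.9 kHz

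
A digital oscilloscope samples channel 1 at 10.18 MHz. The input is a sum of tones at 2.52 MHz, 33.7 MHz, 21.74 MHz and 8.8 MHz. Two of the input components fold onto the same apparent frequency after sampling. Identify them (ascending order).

8.8 MHz, 21.74 MHz

fs/2 = 5.09 MHz.
2.52 MHz ≤ fs/2 = 5.09 MHz, passes unchanged.
33.7 MHz mod fs = 3.16 MHz.
3.16 MHz ≤ fs/2 = 5.09 MHz, appears at 3.16 MHz.
21.74 MHz mod fs = 1.38 MHz.
1.38 MHz ≤ fs/2 = 5.09 MHz, appears at 1.38 MHz.
8.8 MHz > fs/2 = 5.09 MHz, folds to fs − 8.8 MHz = 1.38 MHz.
8.8 MHz and 21.74 MHz both map to 1.38 MHz.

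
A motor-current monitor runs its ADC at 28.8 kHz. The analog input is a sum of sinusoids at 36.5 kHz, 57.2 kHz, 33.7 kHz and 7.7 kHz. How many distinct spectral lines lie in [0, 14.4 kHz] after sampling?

fs/2 = 14.4 kHz.
36.5 kHz mod fs = 7.7 kHz.
7.7 kHz ≤ fs/2 = 14.4 kHz, appears at 7.7 kHz.
57.2 kHz mod fs = 28.4 kHz.
28.4 kHz > fs/2 = 14.4 kHz, folds to fs − 28.4 kHz = 0.4 kHz.
33.7 kHz mod fs = 4.9 kHz.
4.9 kHz ≤ fs/2 = 14.4 kHz, appears at 4.9 kHz.
7.7 kHz ≤ fs/2 = 14.4 kHz, passes unchanged.
Distinct values: {0.4 kHz, 4.9 kHz, 7.7 kHz} → 3.

3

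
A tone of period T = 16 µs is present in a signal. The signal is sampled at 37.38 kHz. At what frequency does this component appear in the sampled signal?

12.26 kHz

T = 16 µs → f = 1/T = 62.5 kHz.
62.5 kHz mod fs = 25.12 kHz.
25.12 kHz > fs/2 = 18.69 kHz, folds to fs − 25.12 kHz = 12.26 kHz.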